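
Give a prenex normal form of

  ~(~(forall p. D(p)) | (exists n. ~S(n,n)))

forall p. forall n. (D(p) & S(n,n))

Push ¬ through the quantifiers and connectives to reach negation normal form:
  (forall p. D(p)) & (forall n. S(n,n))
All bound variables are already distinct, so no renaming is needed.
Finally move all quantifiers to the prefix:
  forall p. forall n. (D(p) & S(n,n))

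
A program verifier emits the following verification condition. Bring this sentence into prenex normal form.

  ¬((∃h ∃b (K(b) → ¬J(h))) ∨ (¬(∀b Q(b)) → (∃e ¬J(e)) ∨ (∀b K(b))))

∀h ∀b ∃w1 ∀e ∃c (K(b) ∧ J(h) ∧ ¬Q(w1) ∧ J(e) ∧ ¬K(c))

First replace A → B with ¬A ∨ B.
  ¬((∃h ∃b (¬K(b) ∨ ¬J(h))) ∨ ¬¬(∀b Q(b)) ∨ (∃e ¬J(e)) ∨ (∀b K(b)))
Push ¬ through the quantifiers and connectives to reach negation normal form:
  (∀h ∀b (K(b) ∧ J(h))) ∧ (∃b ¬Q(b)) ∧ (∀e J(e)) ∧ (∃b ¬K(b))
Rename bound variables to avoid capture: b↦w1, b↦c.
  (∀h ∀b (K(b) ∧ J(h))) ∧ (∃w1 ¬Q(w1)) ∧ (∀e J(e)) ∧ (∃c ¬K(c))
Finally move all quantifiers to the prefix:
  ∀h ∀b ∃w1 ∀e ∃c (K(b) ∧ J(h) ∧ ¬Q(w1) ∧ J(e) ∧ ¬K(c))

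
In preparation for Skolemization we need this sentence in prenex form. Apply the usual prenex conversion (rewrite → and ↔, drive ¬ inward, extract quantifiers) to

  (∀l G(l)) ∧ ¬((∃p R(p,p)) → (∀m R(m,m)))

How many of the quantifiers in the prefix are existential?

First replace A → B with ¬A ∨ B.
  (∀l G(l)) ∧ ¬(¬(∃p R(p,p)) ∨ (∀m R(m,m)))
Drive negations inward (¬∀x A ≡ ∃x ¬A, ¬∃x A ≡ ∀x ¬A, De Morgan for ∧/∨):
  (∀l G(l)) ∧ (∃p R(p,p)) ∧ (∃m ¬R(m,m))
All bound variables are already distinct, so no renaming is needed.
Pull the quantifiers to the front (each side's bound variable is not free in the other side):
  ∀l ∃p ∃m (G(l) ∧ R(p,p) ∧ ¬R(m,m))
The prefix is ∀l ∃p ∃m: 1 universal, 2 existential.

2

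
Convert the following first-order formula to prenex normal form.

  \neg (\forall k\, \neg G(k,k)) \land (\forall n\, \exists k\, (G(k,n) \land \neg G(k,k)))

\exists k\, \forall n\, \exists z\, (G(k,k) \land G(z,n) \land \neg G(z,z))

Move each ¬ inward, flipping quantifiers it crosses:
  (\exists k\, G(k,k)) \land (\forall n\, \exists k\, (G(k,n) \land \neg G(k,k)))
Rename bound variables to avoid capture: k↦z.
  (\exists k\, G(k,k)) \land (\forall n\, \exists z\, (G(z,n) \land \neg G(z,z)))
Extract every quantifier outward, since the variables are now distinct and don't occur free across branches:
  \exists k\, \forall n\, \exists z\, (G(k,k) \land G(z,n) \land \neg G(z,z))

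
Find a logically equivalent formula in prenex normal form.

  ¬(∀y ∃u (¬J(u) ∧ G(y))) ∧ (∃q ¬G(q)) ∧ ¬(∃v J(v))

Drive negations inward (¬∀x A ≡ ∃x ¬A, ¬∃x A ≡ ∀x ¬A, De Morgan for ∧/∨):
  (∃y ∀u (J(u) ∨ ¬G(y))) ∧ (∃q ¬G(q)) ∧ (∀v ¬J(v))
Finally move all quantifiers to the prefix:
  ∃y ∀u ∃q ∀v ((J(u) ∨ ¬G(y)) ∧ ¬G(q) ∧ ¬J(v))

∃y ∀u ∃q ∀v ((J(u) ∨ ¬G(y)) ∧ ¬G(q) ∧ ¬J(v))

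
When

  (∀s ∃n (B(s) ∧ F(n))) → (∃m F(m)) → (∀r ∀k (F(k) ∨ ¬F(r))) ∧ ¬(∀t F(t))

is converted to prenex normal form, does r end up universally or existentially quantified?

universal

Rewrite implications/biconditionals: A → B as ¬A ∨ B.
  ¬(∀s ∃n (B(s) ∧ F(n))) ∨ ¬(∃m F(m)) ∨ (∀r ∀k (F(k) ∨ ¬F(r))) ∧ ¬(∀t F(t))
Push ¬ through the quantifiers and connectives to reach negation normal form:
  (∃s ∀n (¬B(s) ∨ ¬F(n))) ∨ (∀m ¬F(m)) ∨ (∀r ∀k (F(k) ∨ ¬F(r))) ∧ (∃t ¬F(t))
All bound variables are already distinct, so no renaming is needed.
Finally move all quantifiers to the prefix:
  ∃s ∀n ∀m ∀r ∀k ∃t (¬B(s) ∨ ¬F(n) ∨ ¬F(m) ∨ (F(k) ∨ ¬F(r)) ∧ ¬F(t))
The quantifier ∀r sits under an even number of negations (counting the antecedent side of each →), so it remains universal.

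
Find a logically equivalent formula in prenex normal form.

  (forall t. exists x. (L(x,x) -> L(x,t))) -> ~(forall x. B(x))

Rewrite implications/biconditionals: A → B as ¬A ∨ B.
  ~(forall t. exists x. (~L(x,x) | L(x,t))) | ~(forall x. B(x))
Push ¬ through the quantifiers and connectives to reach negation normal form:
  (exists t. forall x. (L(x,x) & ~L(x,t))) | (exists x. ~B(x))
Rename bound variables to avoid capture: x↦y.
  (exists t. forall x. (L(x,x) & ~L(x,t))) | (exists y. ~B(y))
Extract every quantifier outward, since the variables are now distinct and don't occur free across branches:
  exists t. forall x. exists y. (L(x,x) & ~L(x,t) | ~B(y))

exists t. forall x. exists y. (L(x,x) & ~L(x,t) | ~B(y))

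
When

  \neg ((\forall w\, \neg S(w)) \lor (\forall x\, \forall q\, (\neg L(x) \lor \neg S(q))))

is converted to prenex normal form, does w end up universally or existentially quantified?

Push ¬ through the quantifiers and connectives to reach negation normal form:
  (\exists w\, S(w)) \land (\exists x\, \exists q\, (L(x) \land S(q)))
All bound variables are already distinct, so no renaming is needed.
Finally move all quantifiers to the prefix:
  \exists w\, \exists x\, \exists q\, (S(w) \land L(x) \land S(q))
The quantifier \forall w sits under an odd number of negations, so it flips to \exists w.

existential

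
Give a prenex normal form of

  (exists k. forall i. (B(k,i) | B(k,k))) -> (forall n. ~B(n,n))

forall k. exists i. forall n. (~B(k,i) & ~B(k,k) | ~B(n,n))

First replace A → B with ¬A ∨ B.
  ~(exists k. forall i. (B(k,i) | B(k,k))) | (forall n. ~B(n,n))
Move each ¬ inward, flipping quantifiers it crosses:
  (forall k. exists i. (~B(k,i) & ~B(k,k))) | (forall n. ~B(n,n))
Finally move all quantifiers to the prefix:
  forall k. exists i. forall n. (~B(k,i) & ~B(k,k) | ~B(n,n))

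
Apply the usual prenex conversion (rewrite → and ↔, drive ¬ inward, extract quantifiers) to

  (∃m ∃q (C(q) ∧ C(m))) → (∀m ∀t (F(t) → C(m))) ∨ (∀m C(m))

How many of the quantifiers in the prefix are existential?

0

Eliminate → and ↔ using ¬ and ∨.
  ¬(∃m ∃q (C(q) ∧ C(m))) ∨ (∀m ∀t (¬F(t) ∨ C(m))) ∨ (∀m C(m))
Push ¬ through the quantifiers and connectives to reach negation normal form:
  (∀m ∀q (¬C(q) ∨ ¬C(m))) ∨ (∀m ∀t (¬F(t) ∨ C(m))) ∨ (∀m C(m))
Rename bound variables to avoid capture: m↦a, m↦z.
  (∀m ∀q (¬C(q) ∨ ¬C(m))) ∨ (∀a ∀t (¬F(t) ∨ C(a))) ∨ (∀z C(z))
Finally move all quantifiers to the prefix:
  ∀m ∀q ∀a ∀t ∀z (¬C(q) ∨ ¬C(m) ∨ ¬F(t) ∨ C(a) ∨ C(z))
The prefix is ∀m ∀q ∀a ∀t ∀z: 5 universal, 0 existential.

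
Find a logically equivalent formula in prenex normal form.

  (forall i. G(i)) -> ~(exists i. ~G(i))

exists i. forall y. (~G(i) | G(y))

Rewrite implications/biconditionals: A → B as ¬A ∨ B.
  ~(forall i. G(i)) | ~(exists i. ~G(i))
Drive negations inward (¬∀x A ≡ ∃x ¬A, ¬∃x A ≡ ∀x ¬A, De Morgan for ∧/∨):
  (exists i. ~G(i)) | (forall i. G(i))
Give each quantifier a distinct variable: i↦y.
  (exists i. ~G(i)) | (forall y. G(y))
Pull the quantifiers to the front (each side's bound variable is not free in the other side):
  exists i. forall y. (~G(i) | G(y))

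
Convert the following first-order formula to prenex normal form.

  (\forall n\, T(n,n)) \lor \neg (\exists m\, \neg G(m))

Move each ¬ inward, flipping quantifiers it crosses:
  (\forall n\, T(n,n)) \lor (\forall m\, G(m))
Finally move all quantifiers to the prefix:
  \forall n\, \forall m\, (T(n,n) \lor G(m))

\forall n\, \forall m\, (T(n,n) \lor G(m))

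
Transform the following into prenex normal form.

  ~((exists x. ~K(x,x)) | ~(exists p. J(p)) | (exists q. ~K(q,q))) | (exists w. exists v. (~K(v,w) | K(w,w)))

Move each ¬ inward, flipping quantifiers it crosses:
  (forall x. K(x,x)) & (exists p. J(p)) & (forall q. K(q,q)) | (exists w. exists v. (~K(v,w) | K(w,w)))
All bound variables are already distinct, so no renaming is needed.
Finally move all quantifiers to the prefix:
  forall x. exists p. forall q. exists w. exists v. (K(x,x) & J(p) & K(q,q) | ~K(v,w) | K(w,w))

forall x. exists p. forall q. exists w. exists v. (K(x,x) & J(p) & K(q,q) | ~K(v,w) | K(w,w))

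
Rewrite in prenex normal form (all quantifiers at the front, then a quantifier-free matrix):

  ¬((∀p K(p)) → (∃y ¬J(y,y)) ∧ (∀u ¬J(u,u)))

∀p ∀y ∃u (K(p) ∧ (J(y,y) ∨ J(u,u)))

Eliminate → and ↔ using ¬ and ∨.
  ¬(¬(∀p K(p)) ∨ (∃y ¬J(y,y)) ∧ (∀u ¬J(u,u)))
Push ¬ through the quantifiers and connectives to reach negation normal form:
  (∀p K(p)) ∧ ((∀y J(y,y)) ∨ (∃u J(u,u)))
All bound variables are already distinct, so no renaming is needed.
Finally move all quantifiers to the prefix:
  ∀p ∀y ∃u (K(p) ∧ (J(y,y) ∨ J(u,u)))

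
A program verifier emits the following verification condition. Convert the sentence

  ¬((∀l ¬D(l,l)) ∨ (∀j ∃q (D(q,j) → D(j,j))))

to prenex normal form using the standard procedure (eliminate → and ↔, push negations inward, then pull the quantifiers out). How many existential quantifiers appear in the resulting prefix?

2

First replace A → B with ¬A ∨ B.
  ¬((∀l ¬D(l,l)) ∨ (∀j ∃q (¬D(q,j) ∨ D(j,j))))
Move each ¬ inward, flipping quantifiers it crosses:
  (∃l D(l,l)) ∧ (∃j ∀q (D(q,j) ∧ ¬D(j,j)))
All bound variables are already distinct, so no renaming is needed.
Finally move all quantifiers to the prefix:
  ∃l ∃j ∀q (D(l,l) ∧ D(q,j) ∧ ¬D(j,j))
The prefix is ∃l ∃j ∀q: 1 universal, 2 existential.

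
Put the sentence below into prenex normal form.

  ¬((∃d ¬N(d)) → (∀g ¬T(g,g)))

Rewrite implications/biconditionals: A → B as ¬A ∨ B.
  ¬(¬(∃d ¬N(d)) ∨ (∀g ¬T(g,g)))
Move each ¬ inward, flipping quantifiers it crosses:
  (∃d ¬N(d)) ∧ (∃g T(g,g))
All bound variables are already distinct, so no renaming is needed.
Finally move all quantifiers to the prefix:
  ∃d ∃g (¬N(d) ∧ T(g,g))

∃d ∃g (¬N(d) ∧ T(g,g))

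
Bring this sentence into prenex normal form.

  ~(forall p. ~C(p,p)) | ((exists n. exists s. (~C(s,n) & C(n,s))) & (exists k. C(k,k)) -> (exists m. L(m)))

Eliminate → and ↔ using ¬ and ∨.
  ~(forall p. ~C(p,p)) | ~((exists n. exists s. (~C(s,n) & C(n,s))) & (exists k. C(k,k))) | (exists m. L(m))
Drive negations inward (¬∀x A ≡ ∃x ¬A, ¬∃x A ≡ ∀x ¬A, De Morgan for ∧/∨):
  (exists p. C(p,p)) | (forall n. forall s. (C(s,n) | ~C(n,s))) | (forall k. ~C(k,k)) | (exists m. L(m))
All bound variables are already distinct, so no renaming is needed.
Pull the quantifiers to the front (each side's bound variable is not free in the other side):
  exists p. forall n. forall s. forall k. exists m. (C(p,p) | C(s,n) | ~C(n,s) | ~C(k,k) | L(m))

exists p. forall n. forall s. forall k. exists m. (C(p,p) | C(s,n) | ~C(n,s) | ~C(k,k) | L(m))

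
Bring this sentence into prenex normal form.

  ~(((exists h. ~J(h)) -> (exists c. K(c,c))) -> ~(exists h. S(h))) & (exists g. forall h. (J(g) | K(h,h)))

forall h. exists c. exists r. exists g. forall u1. ((J(h) | K(c,c)) & S(r) & (J(g) | K(u1,u1)))

First replace A → B with ¬A ∨ B.
  ~(~(~(exists h. ~J(h)) | (exists c. K(c,c))) | ~(exists h. S(h))) & (exists g. forall h. (J(g) | K(h,h)))
Move each ¬ inward, flipping quantifiers it crosses:
  ((forall h. J(h)) | (exists c. K(c,c))) & (exists h. S(h)) & (exists g. forall h. (J(g) | K(h,h)))
Give each quantifier a distinct variable: h↦r, h↦u1.
  ((forall h. J(h)) | (exists c. K(c,c))) & (exists r. S(r)) & (exists g. forall u1. (J(g) | K(u1,u1)))
Pull the quantifiers to the front (each side's bound variable is not free in the other side):
  forall h. exists c. exists r. exists g. forall u1. ((J(h) | K(c,c)) & S(r) & (J(g) | K(u1,u1)))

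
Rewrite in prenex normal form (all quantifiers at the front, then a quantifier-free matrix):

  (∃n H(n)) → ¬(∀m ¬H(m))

First replace A → B with ¬A ∨ B.
  ¬(∃n H(n)) ∨ ¬(∀m ¬H(m))
Drive negations inward (¬∀x A ≡ ∃x ¬A, ¬∃x A ≡ ∀x ¬A, De Morgan for ∧/∨):
  (∀n ¬H(n)) ∨ (∃m H(m))
All bound variables are already distinct, so no renaming is needed.
Pull the quantifiers to the front (each side's bound variable is not free in the other side):
  ∀n ∃m (¬H(n) ∨ H(m))

∀n ∃m (¬H(n) ∨ H(m))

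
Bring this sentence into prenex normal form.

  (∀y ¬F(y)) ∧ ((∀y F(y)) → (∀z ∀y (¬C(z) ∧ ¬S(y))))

Rewrite implications/biconditionals: A → B as ¬A ∨ B.
  (∀y ¬F(y)) ∧ (¬(∀y F(y)) ∨ (∀z ∀y (¬C(z) ∧ ¬S(y))))
Push ¬ through the quantifiers and connectives to reach negation normal form:
  (∀y ¬F(y)) ∧ ((∃y ¬F(y)) ∨ (∀z ∀y (¬C(z) ∧ ¬S(y))))
Rename bound variables to avoid capture: y↦s, y↦x.
  (∀y ¬F(y)) ∧ ((∃s ¬F(s)) ∨ (∀z ∀x (¬C(z) ∧ ¬S(x))))
Extract every quantifier outward, since the variables are now distinct and don't occur free across branches:
  ∀y ∃s ∀z ∀x (¬F(y) ∧ (¬F(s) ∨ ¬C(z) ∧ ¬S(x)))

∀y ∃s ∀z ∀x (¬F(y) ∧ (¬F(s) ∨ ¬C(z) ∧ ¬S(x)))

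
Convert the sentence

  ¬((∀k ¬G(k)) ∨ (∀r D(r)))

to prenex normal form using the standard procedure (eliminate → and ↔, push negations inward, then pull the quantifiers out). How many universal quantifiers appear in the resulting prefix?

Move each ¬ inward, flipping quantifiers it crosses:
  (∃k G(k)) ∧ (∃r ¬D(r))
All bound variables are already distinct, so no renaming is needed.
Finally move all quantifiers to the prefix:
  ∃k ∃r (G(k) ∧ ¬D(r))
The prefix is ∃k ∃r: 0 universal, 2 existential.

0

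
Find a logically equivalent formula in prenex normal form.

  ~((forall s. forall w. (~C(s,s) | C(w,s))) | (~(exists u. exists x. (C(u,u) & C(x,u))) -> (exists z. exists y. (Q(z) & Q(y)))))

Eliminate → and ↔ using ¬ and ∨.
  ~((forall s. forall w. (~C(s,s) | C(w,s))) | ~~(exists u. exists x. (C(u,u) & C(x,u))) | (exists z. exists y. (Q(z) & Q(y))))
Drive negations inward (¬∀x A ≡ ∃x ¬A, ¬∃x A ≡ ∀x ¬A, De Morgan for ∧/∨):
  (exists s. exists w. (C(s,s) & ~C(w,s))) & (forall u. forall x. (~C(u,u) | ~C(x,u))) & (forall z. forall y. (~Q(z) | ~Q(y)))
Pull the quantifiers to the front (each side's bound variable is not free in the other side):
  exists s. exists w. forall u. forall x. forall z. forall y. (C(s,s) & ~C(w,s) & (~C(u,u) | ~C(x,u)) & (~Q(z) | ~Q(y)))

exists s. exists w. forall u. forall x. forall z. forall y. (C(s,s) & ~C(w,s) & (~C(u,u) | ~C(x,u)) & (~Q(z) | ~Q(y)))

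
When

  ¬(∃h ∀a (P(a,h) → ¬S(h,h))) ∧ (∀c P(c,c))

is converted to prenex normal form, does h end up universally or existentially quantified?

Rewrite implications/biconditionals: A → B as ¬A ∨ B.
  ¬(∃h ∀a (¬P(a,h) ∨ ¬S(h,h))) ∧ (∀c P(c,c))
Drive negations inward (¬∀x A ≡ ∃x ¬A, ¬∃x A ≡ ∀x ¬A, De Morgan for ∧/∨):
  (∀h ∃a (P(a,h) ∧ S(h,h))) ∧ (∀c P(c,c))
All bound variables are already distinct, so no renaming is needed.
Pull the quantifiers to the front (each side's bound variable is not free in the other side):
  ∀h ∃a ∀c (P(a,h) ∧ S(h,h) ∧ P(c,c))
The quantifier ∃h sits under an odd number of negations (counting the antecedent side of each →), so it flips to ∀h.

universal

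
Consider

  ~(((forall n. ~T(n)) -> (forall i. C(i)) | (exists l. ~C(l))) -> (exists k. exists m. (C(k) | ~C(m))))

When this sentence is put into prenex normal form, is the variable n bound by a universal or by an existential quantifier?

existential

Rewrite implications/biconditionals: A → B as ¬A ∨ B.
  ~(~(~(forall n. ~T(n)) | (forall i. C(i)) | (exists l. ~C(l))) | (exists k. exists m. (C(k) | ~C(m))))
Drive negations inward (¬∀x A ≡ ∃x ¬A, ¬∃x A ≡ ∀x ¬A, De Morgan for ∧/∨):
  ((exists n. T(n)) | (forall i. C(i)) | (exists l. ~C(l))) & (forall k. forall m. (~C(k) & C(m)))
All bound variables are already distinct, so no renaming is needed.
Finally move all quantifiers to the prefix:
  exists n. forall i. exists l. forall k. forall m. ((T(n) | C(i) | ~C(l)) & ~C(k) & C(m))
The quantifier forall n sits under an odd number of negations (counting the antecedent side of each →), so it flips to exists n.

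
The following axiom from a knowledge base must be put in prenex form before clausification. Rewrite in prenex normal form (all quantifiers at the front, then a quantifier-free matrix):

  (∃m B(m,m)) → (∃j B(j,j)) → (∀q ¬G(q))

First replace A → B with ¬A ∨ B.
  ¬(∃m B(m,m)) ∨ ¬(∃j B(j,j)) ∨ (∀q ¬G(q))
Drive negations inward (¬∀x A ≡ ∃x ¬A, ¬∃x A ≡ ∀x ¬A, De Morgan for ∧/∨):
  (∀m ¬B(m,m)) ∨ (∀j ¬B(j,j)) ∨ (∀q ¬G(q))
Finally move all quantifiers to the prefix:
  ∀m ∀j ∀q (¬B(m,m) ∨ ¬B(j,j) ∨ ¬G(q))

∀m ∀j ∀q (¬B(m,m) ∨ ¬B(j,j) ∨ ¬G(q))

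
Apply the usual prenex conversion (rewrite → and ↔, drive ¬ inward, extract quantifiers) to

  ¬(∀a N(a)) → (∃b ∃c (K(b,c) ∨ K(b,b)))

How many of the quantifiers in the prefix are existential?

2

Rewrite implications/biconditionals: A → B as ¬A ∨ B.
  ¬¬(∀a N(a)) ∨ (∃b ∃c (K(b,c) ∨ K(b,b)))
Drive negations inward (¬∀x A ≡ ∃x ¬A, ¬∃x A ≡ ∀x ¬A, De Morgan for ∧/∨):
  (∀a N(a)) ∨ (∃b ∃c (K(b,c) ∨ K(b,b)))
All bound variables are already distinct, so no renaming is needed.
Pull the quantifiers to the front (each side's bound variable is not free in the other side):
  ∀a ∃b ∃c (N(a) ∨ K(b,c) ∨ K(b,b))
The prefix is ∀a ∃b ∃c: 1 universal, 2 existential.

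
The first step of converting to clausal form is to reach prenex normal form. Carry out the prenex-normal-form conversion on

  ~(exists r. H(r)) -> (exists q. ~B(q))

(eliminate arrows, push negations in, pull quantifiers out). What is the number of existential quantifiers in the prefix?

First replace A → B with ¬A ∨ B.
  ~~(exists r. H(r)) | (exists q. ~B(q))
Push ¬ through the quantifiers and connectives to reach negation normal form:
  (exists r. H(r)) | (exists q. ~B(q))
All bound variables are already distinct, so no renaming is needed.
Pull the quantifiers to the front (each side's bound variable is not free in the other side):
  exists r. exists q. (H(r) | ~B(q))
The prefix is exists r exists q: 0 universal, 2 existential.

2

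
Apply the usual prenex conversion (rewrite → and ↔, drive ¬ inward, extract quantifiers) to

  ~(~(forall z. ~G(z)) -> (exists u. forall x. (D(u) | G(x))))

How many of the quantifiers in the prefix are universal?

1

First replace A → B with ¬A ∨ B.
  ~(~~(forall z. ~G(z)) | (exists u. forall x. (D(u) | G(x))))
Move each ¬ inward, flipping quantifiers it crosses:
  (exists z. G(z)) & (forall u. exists x. (~D(u) & ~G(x)))
All bound variables are already distinct, so no renaming is needed.
Extract every quantifier outward, since the variables are now distinct and don't occur free across branches:
  exists z. forall u. exists x. (G(z) & ~D(u) & ~G(x))
The prefix is exists z forall u exists x: 1 universal, 2 existential.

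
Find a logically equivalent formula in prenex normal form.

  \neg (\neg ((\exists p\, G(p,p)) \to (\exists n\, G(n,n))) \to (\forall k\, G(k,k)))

First replace A → B with ¬A ∨ B.
  \neg (\neg \neg (\neg (\exists p\, G(p,p)) \lor (\exists n\, G(n,n))) \lor (\forall k\, G(k,k)))
Push ¬ through the quantifiers and connectives to reach negation normal form:
  (\exists p\, G(p,p)) \land (\forall n\, \neg G(n,n)) \land (\exists k\, \neg G(k,k))
All bound variables are already distinct, so no renaming is needed.
Pull the quantifiers to the front (each side's bound variable is not free in the other side):
  \exists p\, \forall n\, \exists k\, (G(p,p) \land \neg G(n,n) \land \neg G(k,k))

\exists p\, \forall n\, \exists k\, (G(p,p) \land \neg G(n,n) \land \neg G(k,k))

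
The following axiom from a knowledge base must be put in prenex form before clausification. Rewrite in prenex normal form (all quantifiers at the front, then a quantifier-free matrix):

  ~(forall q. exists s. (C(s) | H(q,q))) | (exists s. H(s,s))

Push ¬ through the quantifiers and connectives to reach negation normal form:
  (exists q. forall s. (~C(s) & ~H(q,q))) | (exists s. H(s,s))
Standardize variables apart so no two quantifiers bind the same name: s↦v.
  (exists q. forall s. (~C(s) & ~H(q,q))) | (exists v. H(v,v))
Pull the quantifiers to the front (each side's bound variable is not free in the other side):
  exists q. forall s. exists v. (~C(s) & ~H(q,q) | H(v,v))

exists q. forall s. exists v. (~C(s) & ~H(q,q) | H(v,v))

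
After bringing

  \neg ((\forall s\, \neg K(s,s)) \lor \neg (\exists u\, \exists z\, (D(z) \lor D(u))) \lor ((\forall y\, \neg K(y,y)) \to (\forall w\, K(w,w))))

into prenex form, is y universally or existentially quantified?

First replace A → B with ¬A ∨ B.
  \neg ((\forall s\, \neg K(s,s)) \lor \neg (\exists u\, \exists z\, (D(z) \lor D(u))) \lor \neg (\forall y\, \neg K(y,y)) \lor (\forall w\, K(w,w)))
Drive negations inward (¬∀x A ≡ ∃x ¬A, ¬∃x A ≡ ∀x ¬A, De Morgan for ∧/∨):
  (\exists s\, K(s,s)) \land (\exists u\, \exists z\, (D(z) \lor D(u))) \land (\forall y\, \neg K(y,y)) \land (\exists w\, \neg K(w,w))
All bound variables are already distinct, so no renaming is needed.
Pull the quantifiers to the front (each side's bound variable is not free in the other side):
  \exists s\, \exists u\, \exists z\, \forall y\, \exists w\, (K(s,s) \land (D(z) \lor D(u)) \land \neg K(y,y) \land \neg K(w,w))
The quantifier \forall y sits under an even number of negations (counting the antecedent side of each →), so it remains universal.

universal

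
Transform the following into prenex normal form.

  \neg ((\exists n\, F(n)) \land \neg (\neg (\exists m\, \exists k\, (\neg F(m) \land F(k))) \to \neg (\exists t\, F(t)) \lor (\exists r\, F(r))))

First replace A → B with ¬A ∨ B.
  \neg ((\exists n\, F(n)) \land \neg (\neg \neg (\exists m\, \exists k\, (\neg F(m) \land F(k))) \lor \neg (\exists t\, F(t)) \lor (\exists r\, F(r))))
Move each ¬ inward, flipping quantifiers it crosses:
  (\forall n\, \neg F(n)) \lor (\exists m\, \exists k\, (\neg F(m) \land F(k))) \lor (\forall t\, \neg F(t)) \lor (\exists r\, F(r))
All bound variables are already distinct, so no renaming is needed.
Extract every quantifier outward, since the variables are now distinct and don't occur free across branches:
  \forall n\, \exists m\, \exists k\, \forall t\, \exists r\, (\neg F(n) \lor \neg F(m) \land F(k) \lor \neg F(t) \lor F(r))

\forall n\, \exists m\, \exists k\, \forall t\, \exists r\, (\neg F(n) \lor \neg F(m) \land F(k) \lor \neg F(t) \lor F(r))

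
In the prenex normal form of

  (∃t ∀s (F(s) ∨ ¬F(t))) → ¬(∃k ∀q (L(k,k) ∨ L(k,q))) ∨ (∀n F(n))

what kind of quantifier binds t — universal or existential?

Eliminate → and ↔ using ¬ and ∨.
  ¬(∃t ∀s (F(s) ∨ ¬F(t))) ∨ ¬(∃k ∀q (L(k,k) ∨ L(k,q))) ∨ (∀n F(n))
Push ¬ through the quantifiers and connectives to reach negation normal form:
  (∀t ∃s (¬F(s) ∧ F(t))) ∨ (∀k ∃q (¬L(k,k) ∧ ¬L(k,q))) ∨ (∀n F(n))
Extract every quantifier outward, since the variables are now distinct and don't occur free across branches:
  ∀t ∃s ∀k ∃q ∀n (¬F(s) ∧ F(t) ∨ ¬L(k,k) ∧ ¬L(k,q) ∨ F(n))
The quantifier ∃t sits under an odd number of negations (counting the antecedent side of each →), so it flips to ∀t.

universal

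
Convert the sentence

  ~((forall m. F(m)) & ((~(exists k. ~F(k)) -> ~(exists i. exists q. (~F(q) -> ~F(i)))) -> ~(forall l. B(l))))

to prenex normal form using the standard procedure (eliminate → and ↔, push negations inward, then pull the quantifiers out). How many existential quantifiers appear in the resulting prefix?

Eliminate → and ↔ using ¬ and ∨.
  ~((forall m. F(m)) & (~(~~(exists k. ~F(k)) | ~(exists i. exists q. (~~F(q) | ~F(i)))) | ~(forall l. B(l))))
Move each ¬ inward, flipping quantifiers it crosses:
  (exists m. ~F(m)) | ((exists k. ~F(k)) | (forall i. forall q. (~F(q) & F(i)))) & (forall l. B(l))
All bound variables are already distinct, so no renaming is needed.
Finally move all quantifiers to the prefix:
  exists m. exists k. forall i. forall q. forall l. (~F(m) | (~F(k) | ~F(q) & F(i)) & B(l))
The prefix is exists m exists k forall i forall q forall l: 3 universal, 2 existential.

2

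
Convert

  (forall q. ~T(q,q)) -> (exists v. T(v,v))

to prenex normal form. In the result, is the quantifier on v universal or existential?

existential

Eliminate → and ↔ using ¬ and ∨.
  ~(forall q. ~T(q,q)) | (exists v. T(v,v))
Move each ¬ inward, flipping quantifiers it crosses:
  (exists q. T(q,q)) | (exists v. T(v,v))
All bound variables are already distinct, so no renaming is needed.
Extract every quantifier outward, since the variables are now distinct and don't occur free across branches:
  exists q. exists v. (T(q,q) | T(v,v))
The quantifier exists v sits under an even number of negations (counting the antecedent side of each →), so it remains existential.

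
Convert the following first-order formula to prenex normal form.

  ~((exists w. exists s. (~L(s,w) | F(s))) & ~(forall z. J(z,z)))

Move each ¬ inward, flipping quantifiers it crosses:
  (forall w. forall s. (L(s,w) & ~F(s))) | (forall z. J(z,z))
Finally move all quantifiers to the prefix:
  forall w. forall s. forall z. (L(s,w) & ~F(s) | J(z,z))

forall w. forall s. forall z. (L(s,w) & ~F(s) | J(z,z))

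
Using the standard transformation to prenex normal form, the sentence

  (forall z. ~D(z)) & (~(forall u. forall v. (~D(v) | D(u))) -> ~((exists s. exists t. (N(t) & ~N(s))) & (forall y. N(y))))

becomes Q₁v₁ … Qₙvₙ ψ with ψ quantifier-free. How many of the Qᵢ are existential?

1

Rewrite implications/biconditionals: A → B as ¬A ∨ B.
  (forall z. ~D(z)) & (~~(forall u. forall v. (~D(v) | D(u))) | ~((exists s. exists t. (N(t) & ~N(s))) & (forall y. N(y))))
Push ¬ through the quantifiers and connectives to reach negation normal form:
  (forall z. ~D(z)) & ((forall u. forall v. (~D(v) | D(u))) | (forall s. forall t. (~N(t) | N(s))) | (exists y. ~N(y)))
All bound variables are already distinct, so no renaming is needed.
Finally move all quantifiers to the prefix:
  forall z. forall u. forall v. forall s. forall t. exists y. (~D(z) & (~D(v) | D(u) | ~N(t) | N(s) | ~N(y)))
The prefix is forall z forall u forall v forall s forall t exists y: 5 universal, 1 existential.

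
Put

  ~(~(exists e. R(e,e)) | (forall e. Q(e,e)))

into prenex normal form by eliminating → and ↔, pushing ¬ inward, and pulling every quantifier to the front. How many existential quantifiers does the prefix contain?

Move each ¬ inward, flipping quantifiers it crosses:
  (exists e. R(e,e)) & (exists e. ~Q(e,e))
Standardize variables apart so no two quantifiers bind the same name: e↦t.
  (exists e. R(e,e)) & (exists t. ~Q(t,t))
Pull the quantifiers to the front (each side's bound variable is not free in the other side):
  exists e. exists t. (R(e,e) & ~Q(t,t))
The prefix is exists e exists t: 0 universal, 2 existential.

2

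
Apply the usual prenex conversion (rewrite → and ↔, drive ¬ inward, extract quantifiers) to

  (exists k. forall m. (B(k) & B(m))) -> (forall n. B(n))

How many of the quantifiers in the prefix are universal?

2

First replace A → B with ¬A ∨ B.
  ~(exists k. forall m. (B(k) & B(m))) | (forall n. B(n))
Drive negations inward (¬∀x A ≡ ∃x ¬A, ¬∃x A ≡ ∀x ¬A, De Morgan for ∧/∨):
  (forall k. exists m. (~B(k) | ~B(m))) | (forall n. B(n))
Pull the quantifiers to the front (each side's bound variable is not free in the other side):
  forall k. exists m. forall n. (~B(k) | ~B(m) | B(n))
The prefix is forall k exists m forall n: 2 universal, 1 existential.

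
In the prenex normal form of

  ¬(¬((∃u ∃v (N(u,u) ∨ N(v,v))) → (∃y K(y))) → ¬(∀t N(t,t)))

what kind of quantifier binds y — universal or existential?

universal

Eliminate → and ↔ using ¬ and ∨.
  ¬(¬¬(¬(∃u ∃v (N(u,u) ∨ N(v,v))) ∨ (∃y K(y))) ∨ ¬(∀t N(t,t)))
Push ¬ through the quantifiers and connectives to reach negation normal form:
  (∃u ∃v (N(u,u) ∨ N(v,v))) ∧ (∀y ¬K(y)) ∧ (∀t N(t,t))
All bound variables are already distinct, so no renaming is needed.
Pull the quantifiers to the front (each side's bound variable is not free in the other side):
  ∃u ∃v ∀y ∀t ((N(u,u) ∨ N(v,v)) ∧ ¬K(y) ∧ N(t,t))
The quantifier ∃y sits under an odd number of negations (counting the antecedent side of each →), so it flips to ∀y.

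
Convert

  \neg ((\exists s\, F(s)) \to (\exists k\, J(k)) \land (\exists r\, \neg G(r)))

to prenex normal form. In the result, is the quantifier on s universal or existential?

existential

Rewrite implications/biconditionals: A → B as ¬A ∨ B.
  \neg (\neg (\exists s\, F(s)) \lor (\exists k\, J(k)) \land (\exists r\, \neg G(r)))
Move each ¬ inward, flipping quantifiers it crosses:
  (\exists s\, F(s)) \land ((\forall k\, \neg J(k)) \lor (\forall r\, G(r)))
All bound variables are already distinct, so no renaming is needed.
Pull the quantifiers to the front (each side's bound variable is not free in the other side):
  \exists s\, \forall k\, \forall r\, (F(s) \land (\neg J(k) \lor G(r)))
The quantifier \exists s sits under an even number of negations (counting the antecedent side of each →), so it remains existential.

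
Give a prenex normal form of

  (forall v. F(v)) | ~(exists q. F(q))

Push ¬ through the quantifiers and connectives to reach negation normal form:
  (forall v. F(v)) | (forall q. ~F(q))
All bound variables are already distinct, so no renaming is needed.
Pull the quantifiers to the front (each side's bound variable is not free in the other side):
  forall v. forall q. (F(v) | ~F(q))

forall v. forall q. (F(v) | ~F(q))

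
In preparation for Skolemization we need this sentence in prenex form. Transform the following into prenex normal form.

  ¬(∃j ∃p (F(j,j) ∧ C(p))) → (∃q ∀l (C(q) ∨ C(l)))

First replace A → B with ¬A ∨ B.
  ¬¬(∃j ∃p (F(j,j) ∧ C(p))) ∨ (∃q ∀l (C(q) ∨ C(l)))
Move each ¬ inward, flipping quantifiers it crosses:
  (∃j ∃p (F(j,j) ∧ C(p))) ∨ (∃q ∀l (C(q) ∨ C(l)))
All bound variables are already distinct, so no renaming is needed.
Extract every quantifier outward, since the variables are now distinct and don't occur free across branches:
  ∃j ∃p ∃q ∀l (F(j,j) ∧ C(p) ∨ C(q) ∨ C(l))

∃j ∃p ∃q ∀l (F(j,j) ∧ C(p) ∨ C(q) ∨ C(l))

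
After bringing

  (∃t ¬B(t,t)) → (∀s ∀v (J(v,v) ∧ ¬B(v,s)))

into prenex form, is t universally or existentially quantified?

universal

Eliminate → and ↔ using ¬ and ∨.
  ¬(∃t ¬B(t,t)) ∨ (∀s ∀v (J(v,v) ∧ ¬B(v,s)))
Drive negations inward (¬∀x A ≡ ∃x ¬A, ¬∃x A ≡ ∀x ¬A, De Morgan for ∧/∨):
  (∀t B(t,t)) ∨ (∀s ∀v (J(v,v) ∧ ¬B(v,s)))
All bound variables are already distinct, so no renaming is needed.
Pull the quantifiers to the front (each side's bound variable is not free in the other side):
  ∀t ∀s ∀v (B(t,t) ∨ J(v,v) ∧ ¬B(v,s))
The quantifier ∃t sits under an odd number of negations (counting the antecedent side of each →), so it flips to ∀t.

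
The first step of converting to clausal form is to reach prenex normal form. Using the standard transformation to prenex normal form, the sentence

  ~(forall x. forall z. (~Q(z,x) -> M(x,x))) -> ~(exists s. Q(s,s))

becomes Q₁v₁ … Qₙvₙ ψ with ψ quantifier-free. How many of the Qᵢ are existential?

0

Eliminate → and ↔ using ¬ and ∨.
  ~~(forall x. forall z. (~~Q(z,x) | M(x,x))) | ~(exists s. Q(s,s))
Push ¬ through the quantifiers and connectives to reach negation normal form:
  (forall x. forall z. (Q(z,x) | M(x,x))) | (forall s. ~Q(s,s))
All bound variables are already distinct, so no renaming is needed.
Extract every quantifier outward, since the variables are now distinct and don't occur free across branches:
  forall x. forall z. forall s. (Q(z,x) | M(x,x) | ~Q(s,s))
The prefix is forall x forall z forall s: 3 universal, 0 existential.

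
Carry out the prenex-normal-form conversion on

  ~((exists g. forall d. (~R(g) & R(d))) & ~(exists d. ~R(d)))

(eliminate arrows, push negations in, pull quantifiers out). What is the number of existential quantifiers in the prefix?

2

Push ¬ through the quantifiers and connectives to reach negation normal form:
  (forall g. exists d. (R(g) | ~R(d))) | (exists d. ~R(d))
Standardize variables apart so no two quantifiers bind the same name: d↦w.
  (forall g. exists d. (R(g) | ~R(d))) | (exists w. ~R(w))
Extract every quantifier outward, since the variables are now distinct and don't occur free across branches:
  forall g. exists d. exists w. (R(g) | ~R(d) | ~R(w))
The prefix is forall g exists d exists w: 1 universal, 2 existential.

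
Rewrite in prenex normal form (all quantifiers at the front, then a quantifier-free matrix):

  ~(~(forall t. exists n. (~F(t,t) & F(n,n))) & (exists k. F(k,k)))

forall t. exists n. forall k. (~F(t,t) & F(n,n) | ~F(k,k))

Move each ¬ inward, flipping quantifiers it crosses:
  (forall t. exists n. (~F(t,t) & F(n,n))) | (forall k. ~F(k,k))
All bound variables are already distinct, so no renaming is needed.
Pull the quantifiers to the front (each side's bound variable is not free in the other side):
  forall t. exists n. forall k. (~F(t,t) & F(n,n) | ~F(k,k))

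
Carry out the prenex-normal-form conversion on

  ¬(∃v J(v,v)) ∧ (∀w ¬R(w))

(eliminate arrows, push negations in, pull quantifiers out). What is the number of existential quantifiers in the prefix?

0

Push ¬ through the quantifiers and connectives to reach negation normal form:
  (∀v ¬J(v,v)) ∧ (∀w ¬R(w))
All bound variables are already distinct, so no renaming is needed.
Finally move all quantifiers to the prefix:
  ∀v ∀w (¬J(v,v) ∧ ¬R(w))
The prefix is ∀v ∀w: 2 universal, 0 existential.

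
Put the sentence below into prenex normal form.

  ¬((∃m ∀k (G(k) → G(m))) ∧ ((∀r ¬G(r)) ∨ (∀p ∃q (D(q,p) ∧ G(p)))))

∀m ∃k ∃r ∃p ∀q (G(k) ∧ ¬G(m) ∨ G(r) ∧ (¬D(q,p) ∨ ¬G(p)))

Rewrite implications/biconditionals: A → B as ¬A ∨ B.
  ¬((∃m ∀k (¬G(k) ∨ G(m))) ∧ ((∀r ¬G(r)) ∨ (∀p ∃q (D(q,p) ∧ G(p)))))
Push ¬ through the quantifiers and connectives to reach negation normal form:
  (∀m ∃k (G(k) ∧ ¬G(m))) ∨ (∃r G(r)) ∧ (∃p ∀q (¬D(q,p) ∨ ¬G(p)))
All bound variables are already distinct, so no renaming is needed.
Extract every quantifier outward, since the variables are now distinct and don't occur free across branches:
  ∀m ∃k ∃r ∃p ∀q (G(k) ∧ ¬G(m) ∨ G(r) ∧ (¬D(q,p) ∨ ¬G(p)))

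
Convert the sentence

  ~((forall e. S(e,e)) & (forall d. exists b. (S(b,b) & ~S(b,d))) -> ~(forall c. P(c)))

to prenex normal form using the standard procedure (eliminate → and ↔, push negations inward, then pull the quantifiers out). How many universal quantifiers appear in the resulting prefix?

3

Eliminate → and ↔ using ¬ and ∨.
  ~(~((forall e. S(e,e)) & (forall d. exists b. (S(b,b) & ~S(b,d)))) | ~(forall c. P(c)))
Push ¬ through the quantifiers and connectives to reach negation normal form:
  (forall e. S(e,e)) & (forall d. exists b. (S(b,b) & ~S(b,d))) & (forall c. P(c))
Finally move all quantifiers to the prefix:
  forall e. forall d. exists b. forall c. (S(e,e) & S(b,b) & ~S(b,d) & P(c))
The prefix is forall e forall d exists b forall c: 3 universal, 1 existential.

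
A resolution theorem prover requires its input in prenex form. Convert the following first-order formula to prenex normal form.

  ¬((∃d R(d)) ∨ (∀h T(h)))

Drive negations inward (¬∀x A ≡ ∃x ¬A, ¬∃x A ≡ ∀x ¬A, De Morgan for ∧/∨):
  (∀d ¬R(d)) ∧ (∃h ¬T(h))
Pull the quantifiers to the front (each side's bound variable is not free in the other side):
  ∀d ∃h (¬R(d) ∧ ¬T(h))

∀d ∃h (¬R(d) ∧ ¬T(h))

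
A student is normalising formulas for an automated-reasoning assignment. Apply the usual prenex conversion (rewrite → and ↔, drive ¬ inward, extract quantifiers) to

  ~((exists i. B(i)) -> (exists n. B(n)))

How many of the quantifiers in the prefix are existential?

First replace A → B with ¬A ∨ B.
  ~(~(exists i. B(i)) | (exists n. B(n)))
Push ¬ through the quantifiers and connectives to reach negation normal form:
  (exists i. B(i)) & (forall n. ~B(n))
All bound variables are already distinct, so no renaming is needed.
Finally move all quantifiers to the prefix:
  exists i. forall n. (B(i) & ~B(n))
The prefix is exists i forall n: 1 universal, 1 existential.

1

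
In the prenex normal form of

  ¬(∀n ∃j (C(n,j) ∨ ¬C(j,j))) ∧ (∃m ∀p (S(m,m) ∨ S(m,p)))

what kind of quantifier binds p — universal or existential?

universal

Push ¬ through the quantifiers and connectives to reach negation normal form:
  (∃n ∀j (¬C(n,j) ∧ C(j,j))) ∧ (∃m ∀p (S(m,m) ∨ S(m,p)))
All bound variables are already distinct, so no renaming is needed.
Extract every quantifier outward, since the variables are now distinct and don't occur free across branches:
  ∃n ∀j ∃m ∀p (¬C(n,j) ∧ C(j,j) ∧ (S(m,m) ∨ S(m,p)))
The quantifier ∀p sits under an even number of negations, so it remains universal.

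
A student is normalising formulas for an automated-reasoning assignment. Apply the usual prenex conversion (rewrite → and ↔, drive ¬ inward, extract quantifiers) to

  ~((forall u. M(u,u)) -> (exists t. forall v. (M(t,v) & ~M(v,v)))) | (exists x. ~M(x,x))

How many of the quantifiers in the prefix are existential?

Eliminate → and ↔ using ¬ and ∨.
  ~(~(forall u. M(u,u)) | (exists t. forall v. (M(t,v) & ~M(v,v)))) | (exists x. ~M(x,x))
Push ¬ through the quantifiers and connectives to reach negation normal form:
  (forall u. M(u,u)) & (forall t. exists v. (~M(t,v) | M(v,v))) | (exists x. ~M(x,x))
All bound variables are already distinct, so no renaming is needed.
Extract every quantifier outward, since the variables are now distinct and don't occur free across branches:
  forall u. forall t. exists v. exists x. (M(u,u) & (~M(t,v) | M(v,v)) | ~M(x,x))
The prefix is forall u forall t exists v exists x: 2 universal, 2 existential.

2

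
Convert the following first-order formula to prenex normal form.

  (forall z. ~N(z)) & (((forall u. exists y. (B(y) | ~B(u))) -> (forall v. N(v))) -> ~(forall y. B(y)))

Eliminate → and ↔ using ¬ and ∨.
  (forall z. ~N(z)) & (~(~(forall u. exists y. (B(y) | ~B(u))) | (forall v. N(v))) | ~(forall y. B(y)))
Move each ¬ inward, flipping quantifiers it crosses:
  (forall z. ~N(z)) & ((forall u. exists y. (B(y) | ~B(u))) & (exists v. ~N(v)) | (exists y. ~B(y)))
Standardize variables apart so no two quantifiers bind the same name: y↦q.
  (forall z. ~N(z)) & ((forall u. exists y. (B(y) | ~B(u))) & (exists v. ~N(v)) | (exists q. ~B(q)))
Pull the quantifiers to the front (each side's bound variable is not free in the other side):
  forall z. forall u. exists y. exists v. exists q. (~N(z) & ((B(y) | ~B(u)) & ~N(v) | ~B(q)))

forall z. forall u. exists y. exists v. exists q. (~N(z) & ((B(y) | ~B(u)) & ~N(v) | ~B(q)))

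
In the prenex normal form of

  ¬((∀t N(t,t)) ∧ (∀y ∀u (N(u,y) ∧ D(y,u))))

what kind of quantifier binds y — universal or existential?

existential

Move each ¬ inward, flipping quantifiers it crosses:
  (∃t ¬N(t,t)) ∨ (∃y ∃u (¬N(u,y) ∨ ¬D(y,u)))
All bound variables are already distinct, so no renaming is needed.
Pull the quantifiers to the front (each side's bound variable is not free in the other side):
  ∃t ∃y ∃u (¬N(t,t) ∨ ¬N(u,y) ∨ ¬D(y,u))
The quantifier ∀y sits under an odd number of negations, so it flips to ∃y.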